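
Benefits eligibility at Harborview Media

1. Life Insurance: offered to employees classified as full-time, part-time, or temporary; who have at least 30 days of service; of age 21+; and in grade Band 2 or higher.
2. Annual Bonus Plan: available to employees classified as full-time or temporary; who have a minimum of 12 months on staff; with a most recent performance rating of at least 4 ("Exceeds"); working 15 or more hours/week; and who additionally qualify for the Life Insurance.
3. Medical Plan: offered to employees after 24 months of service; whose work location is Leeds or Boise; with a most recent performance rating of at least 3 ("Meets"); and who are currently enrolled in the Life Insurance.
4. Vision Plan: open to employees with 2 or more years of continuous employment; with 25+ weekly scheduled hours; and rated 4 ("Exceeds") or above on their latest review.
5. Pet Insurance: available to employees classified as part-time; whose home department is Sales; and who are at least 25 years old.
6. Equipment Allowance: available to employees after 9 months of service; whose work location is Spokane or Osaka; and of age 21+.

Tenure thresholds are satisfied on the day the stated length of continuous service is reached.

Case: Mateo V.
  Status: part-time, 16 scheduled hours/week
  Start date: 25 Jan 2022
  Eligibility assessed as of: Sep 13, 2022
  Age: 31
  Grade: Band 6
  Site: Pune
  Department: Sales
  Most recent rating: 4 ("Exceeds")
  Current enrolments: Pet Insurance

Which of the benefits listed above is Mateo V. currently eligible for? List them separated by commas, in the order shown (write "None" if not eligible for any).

Life Insurance, Pet Insurance

Service from 25 Jan 2022 to Sep 13, 2022: 231 days.
Life Insurance — status part-time ✓; service 231 days ≥ 30 days ✓; age 31 ≥ 21 ✓; grade Band 6 ≥ Band 2 ✓ → eligible.
Annual Bonus Plan — status part-time ✗ (requires full-time or temporary) → not eligible.
Medical Plan — service 231 days < 24 months (≈720 days) ✗ → not eligible.
Vision Plan — service 231 days < 2 years (≈730 days) ✗ → not eligible.
Pet Insurance — status part-time ✓; dept Sales ✓; age 31 ≥ 25 ✓ → eligible.
Equipment Allowance — service 231 days < 9 months (≈270 days) ✗ → not eligible.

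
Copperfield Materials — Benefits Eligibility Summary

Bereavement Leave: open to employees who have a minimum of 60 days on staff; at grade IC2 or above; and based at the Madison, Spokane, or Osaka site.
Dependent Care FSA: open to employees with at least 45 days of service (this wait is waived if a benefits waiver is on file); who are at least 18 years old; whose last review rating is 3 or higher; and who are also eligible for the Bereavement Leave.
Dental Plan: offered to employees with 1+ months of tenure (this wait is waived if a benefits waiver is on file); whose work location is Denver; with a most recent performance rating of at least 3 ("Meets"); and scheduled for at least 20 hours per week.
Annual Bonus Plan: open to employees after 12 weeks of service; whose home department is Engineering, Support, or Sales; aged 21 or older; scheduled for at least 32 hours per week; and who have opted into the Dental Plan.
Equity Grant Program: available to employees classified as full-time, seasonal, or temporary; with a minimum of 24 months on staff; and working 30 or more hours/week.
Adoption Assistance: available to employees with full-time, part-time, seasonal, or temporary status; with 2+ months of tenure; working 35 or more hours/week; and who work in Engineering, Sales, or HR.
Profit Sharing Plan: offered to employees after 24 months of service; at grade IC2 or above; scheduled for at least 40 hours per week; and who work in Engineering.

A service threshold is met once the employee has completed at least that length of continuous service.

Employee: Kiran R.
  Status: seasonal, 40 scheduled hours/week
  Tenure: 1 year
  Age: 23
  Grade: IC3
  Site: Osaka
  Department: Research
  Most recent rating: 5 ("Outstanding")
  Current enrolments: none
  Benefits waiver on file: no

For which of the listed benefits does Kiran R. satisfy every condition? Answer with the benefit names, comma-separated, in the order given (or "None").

Bereavement Leave, Dependent Care FSA

Bereavement Leave — service 1 year ≥ 60 days ✓; grade IC3 ≥ IC2 ✓; site Osaka ✓ → eligible.
Dependent Care FSA — no waiver, service 1 year ≥ 45 days ✓; age 23 ≥ 18 ✓; rating 5 ≥ 3 ✓; eligible for Bereavement Leave ✓ → eligible.
Dental Plan — no waiver, service 1 year ≥ 1 month (≈30 days) ✓; site Osaka ✗ (not Denver) → not eligible.
Annual Bonus Plan — service 1 year ≥ 12 weeks (≈84 days) ✓; dept Research ✗ → not eligible.
Equity Grant Program — status seasonal ✓; service 1 year < 24 months (≈720 days) ✗ → not eligible.
Adoption Assistance — status seasonal ✓; service 1 year ≥ 2 months (≈60 days) ✓; 40 hrs/wk ≥ 35 ✓; dept Research ✗ → not eligible.
Profit Sharing Plan — service 1 year < 24 months (≈720 days) ✗ → not eligible.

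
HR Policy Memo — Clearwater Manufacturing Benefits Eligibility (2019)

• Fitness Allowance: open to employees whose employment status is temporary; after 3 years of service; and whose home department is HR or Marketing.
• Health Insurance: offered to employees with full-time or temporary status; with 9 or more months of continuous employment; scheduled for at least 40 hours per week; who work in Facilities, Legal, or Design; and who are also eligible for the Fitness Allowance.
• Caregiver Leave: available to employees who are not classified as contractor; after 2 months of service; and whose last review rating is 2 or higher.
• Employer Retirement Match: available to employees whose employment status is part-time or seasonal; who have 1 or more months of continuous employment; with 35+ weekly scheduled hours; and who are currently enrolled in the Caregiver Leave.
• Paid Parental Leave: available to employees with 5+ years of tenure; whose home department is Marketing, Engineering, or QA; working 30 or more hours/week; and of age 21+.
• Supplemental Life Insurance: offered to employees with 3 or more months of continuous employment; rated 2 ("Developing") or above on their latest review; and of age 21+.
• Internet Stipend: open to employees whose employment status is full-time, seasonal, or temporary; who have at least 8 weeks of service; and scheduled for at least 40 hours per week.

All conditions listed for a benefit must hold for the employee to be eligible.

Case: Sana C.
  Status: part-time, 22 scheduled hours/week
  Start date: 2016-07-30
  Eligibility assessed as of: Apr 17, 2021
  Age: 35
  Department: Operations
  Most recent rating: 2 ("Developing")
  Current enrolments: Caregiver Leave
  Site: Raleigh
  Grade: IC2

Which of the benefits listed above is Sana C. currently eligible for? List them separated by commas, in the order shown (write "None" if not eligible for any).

Caregiver Leave, Supplemental Life Insurance

Service from 2016-07-30 to Apr 17, 2021: 1722 days.
Fitness Allowance — status part-time ✗ (requires temporary) → not eligible.
Health Insurance — status part-time ✗ (requires full-time or temporary) → not eligible.
Caregiver Leave — status part-time ✓ (not excluded); service 1722 days ≥ 2 months (≈60 days) ✓; rating 2 ≥ 2 ✓ → eligible.
Employer Retirement Match — status part-time ✓; service 1722 days ≥ 1 month (≈30 days) ✓; 22 hrs/wk < 35 ✗ → not eligible.
Paid Parental Leave — service 1722 days < 5 years (≈1825 days) ✗ → not eligible.
Supplemental Life Insurance — service 1722 days ≥ 3 months (≈90 days) ✓; rating 2 ≥ 2 ✓; age 35 ≥ 21 ✓ → eligible.
Internet Stipend — status part-time ✗ (requires full-time, seasonal, or temporary) → not eligible.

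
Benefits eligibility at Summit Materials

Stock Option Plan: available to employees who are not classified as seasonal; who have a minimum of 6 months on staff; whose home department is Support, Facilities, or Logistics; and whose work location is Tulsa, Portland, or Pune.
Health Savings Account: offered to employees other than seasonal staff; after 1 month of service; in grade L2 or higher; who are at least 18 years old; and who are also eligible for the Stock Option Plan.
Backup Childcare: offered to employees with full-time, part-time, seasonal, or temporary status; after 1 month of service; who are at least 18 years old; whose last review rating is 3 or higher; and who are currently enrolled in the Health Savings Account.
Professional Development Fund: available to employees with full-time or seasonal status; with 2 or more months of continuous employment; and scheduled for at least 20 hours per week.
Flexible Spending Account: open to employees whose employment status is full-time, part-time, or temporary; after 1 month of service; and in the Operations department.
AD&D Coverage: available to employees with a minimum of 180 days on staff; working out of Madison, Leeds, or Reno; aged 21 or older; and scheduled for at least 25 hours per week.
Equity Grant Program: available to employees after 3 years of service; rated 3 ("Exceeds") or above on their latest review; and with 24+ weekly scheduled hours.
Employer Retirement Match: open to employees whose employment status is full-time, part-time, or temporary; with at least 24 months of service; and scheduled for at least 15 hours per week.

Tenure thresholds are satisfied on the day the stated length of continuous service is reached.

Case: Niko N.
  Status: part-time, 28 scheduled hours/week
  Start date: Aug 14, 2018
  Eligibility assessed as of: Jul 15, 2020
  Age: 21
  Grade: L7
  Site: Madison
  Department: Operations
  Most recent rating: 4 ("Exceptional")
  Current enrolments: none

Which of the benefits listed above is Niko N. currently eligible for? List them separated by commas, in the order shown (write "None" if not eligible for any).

Service from Aug 14, 2018 to Jul 15, 2020: 701 days.
Stock Option Plan — status part-time ✓ (not excluded); service 701 days ≥ 6 months (≈180 days) ✓; dept Operations ✗ → not eligible.
Health Savings Account — status part-time ✓ (not excluded); service 701 days ≥ 1 month (≈30 days) ✓; grade L7 ≥ L2 ✓; age 21 ≥ 18 ✓; not eligible for Stock Option Plan ✗ → not eligible.
Backup Childcare — status part-time ✓; service 701 days ≥ 1 month (≈30 days) ✓; age 21 ≥ 18 ✓; rating 4 ≥ 3 ✓; not enrolled in Health Savings Account ✗ → not eligible.
Professional Development Fund — status part-time ✗ (requires full-time or seasonal) → not eligible.
Flexible Spending Account — status part-time ✓; service 701 days ≥ 1 month (≈30 days) ✓; dept Operations ✓ → eligible.
AD&D Coverage — service 701 days ≥ 180 days ✓; site Madison ✓; age 21 ≥ 21 ✓; 28 hrs/wk ≥ 25 ✓ → eligible.
Equity Grant Program — service 701 days < 3 years (≈1095 days) ✗ → not eligible.
Employer Retirement Match — status part-time ✓; service 701 days < 24 months (≈720 days) ✗ → not eligible.

Flexible Spending Account, AD&D Coverage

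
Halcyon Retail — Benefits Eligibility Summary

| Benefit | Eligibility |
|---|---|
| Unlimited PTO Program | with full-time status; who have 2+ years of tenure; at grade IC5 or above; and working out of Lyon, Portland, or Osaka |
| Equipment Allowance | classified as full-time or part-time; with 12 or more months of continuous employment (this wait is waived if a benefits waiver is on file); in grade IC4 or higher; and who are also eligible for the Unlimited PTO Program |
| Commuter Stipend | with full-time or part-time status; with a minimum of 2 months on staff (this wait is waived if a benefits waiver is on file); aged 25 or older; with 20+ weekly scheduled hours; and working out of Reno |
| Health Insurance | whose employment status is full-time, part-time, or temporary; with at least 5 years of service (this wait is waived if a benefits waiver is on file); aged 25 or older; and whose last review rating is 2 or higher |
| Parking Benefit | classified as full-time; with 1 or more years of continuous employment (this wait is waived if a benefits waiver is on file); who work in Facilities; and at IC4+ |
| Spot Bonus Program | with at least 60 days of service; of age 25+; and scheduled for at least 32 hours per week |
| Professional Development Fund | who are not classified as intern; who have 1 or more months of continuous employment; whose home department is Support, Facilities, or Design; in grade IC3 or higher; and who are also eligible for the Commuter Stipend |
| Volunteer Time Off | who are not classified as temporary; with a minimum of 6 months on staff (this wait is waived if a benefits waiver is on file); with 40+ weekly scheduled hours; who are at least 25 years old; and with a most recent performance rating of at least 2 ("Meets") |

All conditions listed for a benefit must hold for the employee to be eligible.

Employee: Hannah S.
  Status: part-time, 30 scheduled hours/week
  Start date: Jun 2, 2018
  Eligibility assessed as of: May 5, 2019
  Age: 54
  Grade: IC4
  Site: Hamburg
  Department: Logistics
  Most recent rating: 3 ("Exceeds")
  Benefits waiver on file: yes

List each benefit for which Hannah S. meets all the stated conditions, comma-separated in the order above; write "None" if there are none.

Service from Jun 2, 2018 to May 5, 2019: 337 days.
Unlimited PTO Program — status part-time ✗ (requires full-time) → not eligible.
Equipment Allowance — status part-time ✓; benefits waiver on file ✓; grade IC4 ≥ IC4 ✓; not eligible for Unlimited PTO Program ✗ → not eligible.
Commuter Stipend — status part-time ✓; benefits waiver on file ✓; age 54 ≥ 25 ✓; 30 hrs/wk ≥ 20 ✓; site Hamburg ✗ (not Reno) → not eligible.
Health Insurance — status part-time ✓; benefits waiver on file ✓; age 54 ≥ 25 ✓; rating 3 ≥ 2 ✓ → eligible.
Parking Benefit — status part-time ✗ (requires full-time) → not eligible.
Spot Bonus Program — service 337 days ≥ 60 days ✓; age 54 ≥ 25 ✓; 30 hrs/wk < 32 ✗ → not eligible.
Professional Development Fund — status part-time ✓ (not excluded); service 337 days ≥ 1 month (≈30 days) ✓; dept Logistics ✗ → not eligible.
Volunteer Time Off — status part-time ✓ (not excluded); benefits waiver on file ✓; 30 hrs/wk < 40 ✗ → not eligible.

Health Insurance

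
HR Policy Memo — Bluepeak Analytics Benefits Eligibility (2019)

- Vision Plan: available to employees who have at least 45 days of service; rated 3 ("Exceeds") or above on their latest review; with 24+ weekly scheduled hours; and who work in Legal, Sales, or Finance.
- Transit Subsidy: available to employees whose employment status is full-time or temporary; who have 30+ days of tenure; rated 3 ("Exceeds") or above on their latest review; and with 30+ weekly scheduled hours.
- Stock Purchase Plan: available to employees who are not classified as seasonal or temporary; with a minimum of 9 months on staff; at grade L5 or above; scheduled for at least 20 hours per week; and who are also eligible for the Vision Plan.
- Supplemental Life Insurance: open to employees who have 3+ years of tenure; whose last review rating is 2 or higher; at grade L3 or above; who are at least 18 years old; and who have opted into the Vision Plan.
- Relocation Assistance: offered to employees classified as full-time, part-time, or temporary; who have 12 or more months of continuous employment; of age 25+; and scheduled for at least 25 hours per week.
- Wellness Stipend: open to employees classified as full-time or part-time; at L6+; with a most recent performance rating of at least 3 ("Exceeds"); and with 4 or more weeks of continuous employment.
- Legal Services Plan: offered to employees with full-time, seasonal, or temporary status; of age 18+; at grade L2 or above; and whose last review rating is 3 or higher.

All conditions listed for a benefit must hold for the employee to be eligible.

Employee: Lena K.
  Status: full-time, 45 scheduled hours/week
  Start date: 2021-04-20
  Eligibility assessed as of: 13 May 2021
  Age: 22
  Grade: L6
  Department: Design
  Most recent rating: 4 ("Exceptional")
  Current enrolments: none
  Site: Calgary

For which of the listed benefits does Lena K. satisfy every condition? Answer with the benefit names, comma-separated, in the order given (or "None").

Legal Services Plan

Service from 2021-04-20 to 13 May 2021: 23 days.
Vision Plan — service 23 days < 45 days ✗ → not eligible.
Transit Subsidy — status full-time ✓; service 23 days < 30 days ✗ → not eligible.
Stock Purchase Plan — status full-time ✓ (not excluded); service 23 days < 9 months (≈270 days) ✗ → not eligible.
Supplemental Life Insurance — service 23 days < 3 years (≈1095 days) ✗ → not eligible.
Relocation Assistance — status full-time ✓; service 23 days < 12 months (≈360 days) ✗ → not eligible.
Wellness Stipend — status full-time ✓; grade L6 ≥ L6 ✓; rating 4 ≥ 3 ✓; service 23 days < 4 weeks (≈28 days) ✗ → not eligible.
Legal Services Plan — status full-time ✓; age 22 ≥ 18 ✓; grade L6 ≥ L2 ✓; rating 4 ≥ 3 ✓ → eligible.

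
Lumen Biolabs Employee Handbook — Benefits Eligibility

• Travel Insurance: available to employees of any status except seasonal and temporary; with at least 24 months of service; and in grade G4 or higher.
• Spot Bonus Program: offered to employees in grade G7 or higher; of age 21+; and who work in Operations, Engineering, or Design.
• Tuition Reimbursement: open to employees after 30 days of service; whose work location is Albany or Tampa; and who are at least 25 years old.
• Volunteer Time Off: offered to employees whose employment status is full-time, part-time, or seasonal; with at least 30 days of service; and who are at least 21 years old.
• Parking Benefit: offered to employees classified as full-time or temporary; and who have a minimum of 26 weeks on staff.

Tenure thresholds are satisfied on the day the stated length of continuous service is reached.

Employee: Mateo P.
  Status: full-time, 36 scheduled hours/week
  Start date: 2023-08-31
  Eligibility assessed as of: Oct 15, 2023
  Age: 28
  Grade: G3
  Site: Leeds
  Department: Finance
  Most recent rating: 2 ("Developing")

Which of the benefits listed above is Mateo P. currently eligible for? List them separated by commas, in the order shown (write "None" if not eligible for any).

Service from 2023-08-31 to Oct 15, 2023: 45 days.
Travel Insurance — status full-time ✓ (not excluded); service 45 days < 24 months (≈720 days) ✗ → not eligible.
Spot Bonus Program — grade G3 < G7 ✗ → not eligible.
Tuition Reimbursement — service 45 days ≥ 30 days ✓; site Leeds ✗ (not Albany or Tampa) → not eligible.
Volunteer Time Off — status full-time ✓; service 45 days ≥ 30 days ✓; age 28 ≥ 21 ✓ → eligible.
Parking Benefit — status full-time ✓; service 45 days < 26 weeks (≈182 days) ✗ → not eligible.

Volunteer Time Off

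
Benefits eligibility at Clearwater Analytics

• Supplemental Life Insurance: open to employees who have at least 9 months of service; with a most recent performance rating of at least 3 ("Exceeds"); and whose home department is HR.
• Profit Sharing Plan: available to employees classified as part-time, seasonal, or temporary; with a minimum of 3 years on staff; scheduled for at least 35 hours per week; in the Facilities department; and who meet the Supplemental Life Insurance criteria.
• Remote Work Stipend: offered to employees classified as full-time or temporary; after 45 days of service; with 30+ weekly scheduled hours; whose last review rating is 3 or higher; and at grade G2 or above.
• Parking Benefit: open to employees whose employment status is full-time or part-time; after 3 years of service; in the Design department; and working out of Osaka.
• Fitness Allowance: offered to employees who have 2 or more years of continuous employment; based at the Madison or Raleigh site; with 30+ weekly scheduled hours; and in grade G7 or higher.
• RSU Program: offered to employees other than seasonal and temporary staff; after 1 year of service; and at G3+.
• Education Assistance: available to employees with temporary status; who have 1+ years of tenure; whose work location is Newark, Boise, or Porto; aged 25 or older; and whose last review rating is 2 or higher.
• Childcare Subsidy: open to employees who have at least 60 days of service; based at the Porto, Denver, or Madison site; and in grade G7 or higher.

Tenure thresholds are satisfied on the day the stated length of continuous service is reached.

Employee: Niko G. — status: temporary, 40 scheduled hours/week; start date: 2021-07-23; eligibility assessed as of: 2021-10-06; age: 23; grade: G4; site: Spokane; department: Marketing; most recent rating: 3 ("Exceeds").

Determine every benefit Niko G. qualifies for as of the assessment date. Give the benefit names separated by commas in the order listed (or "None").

Remote Work Stipend

Service from 2021-07-23 to 2021-10-06: 75 days.
Supplemental Life Insurance — service 75 days < 9 months (≈270 days) ✗ → not eligible.
Profit Sharing Plan — status temporary ✓; service 75 days < 3 years (≈1095 days) ✗ → not eligible.
Remote Work Stipend — status temporary ✓; service 75 days ≥ 45 days ✓; 40 hrs/wk ≥ 30 ✓; rating 3 ≥ 3 ✓; grade G4 ≥ G2 ✓ → eligible.
Parking Benefit — status temporary ✗ (requires full-time or part-time) → not eligible.
Fitness Allowance — service 75 days < 2 years (≈730 days) ✗ → not eligible.
RSU Program — status temporary ✗ (excluded) → not eligible.
Education Assistance — status temporary ✓; service 75 days < 1 year (≈365 days) ✗ → not eligible.
Childcare Subsidy — service 75 days ≥ 60 days ✓; site Spokane ✗ (not Porto, Denver, or Madison) → not eligible.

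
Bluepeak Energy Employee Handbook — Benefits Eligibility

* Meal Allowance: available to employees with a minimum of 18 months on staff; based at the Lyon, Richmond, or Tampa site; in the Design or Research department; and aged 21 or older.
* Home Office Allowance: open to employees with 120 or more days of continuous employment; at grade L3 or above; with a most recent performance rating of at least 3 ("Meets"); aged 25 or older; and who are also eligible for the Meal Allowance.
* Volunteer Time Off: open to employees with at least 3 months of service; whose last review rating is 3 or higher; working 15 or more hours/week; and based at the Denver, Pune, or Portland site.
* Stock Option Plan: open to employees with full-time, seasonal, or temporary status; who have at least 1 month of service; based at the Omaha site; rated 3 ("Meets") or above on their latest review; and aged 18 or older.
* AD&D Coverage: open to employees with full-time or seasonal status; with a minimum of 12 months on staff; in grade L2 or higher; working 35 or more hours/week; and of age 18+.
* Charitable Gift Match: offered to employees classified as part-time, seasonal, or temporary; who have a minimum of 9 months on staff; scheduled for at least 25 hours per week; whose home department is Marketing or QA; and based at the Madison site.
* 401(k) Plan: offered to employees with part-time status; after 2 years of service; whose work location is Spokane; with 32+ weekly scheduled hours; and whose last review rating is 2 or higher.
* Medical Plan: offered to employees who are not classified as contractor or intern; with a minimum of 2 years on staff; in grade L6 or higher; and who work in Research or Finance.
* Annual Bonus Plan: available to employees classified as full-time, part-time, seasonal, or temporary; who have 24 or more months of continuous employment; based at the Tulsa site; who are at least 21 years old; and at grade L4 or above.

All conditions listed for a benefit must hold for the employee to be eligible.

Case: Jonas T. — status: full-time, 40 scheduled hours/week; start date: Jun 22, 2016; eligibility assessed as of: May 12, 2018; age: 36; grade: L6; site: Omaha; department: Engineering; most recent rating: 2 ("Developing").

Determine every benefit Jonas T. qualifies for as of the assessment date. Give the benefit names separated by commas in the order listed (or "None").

Service from Jun 22, 2016 to May 12, 2018: 689 days.
Meal Allowance — service 689 days ≥ 18 months (≈540 days) ✓; site Omaha ✗ (not Lyon, Richmond, or Tampa) → not eligible.
Home Office Allowance — service 689 days ≥ 120 days ✓; grade L6 ≥ L3 ✓; rating 2 < 3 ✗ → not eligible.
Volunteer Time Off — service 689 days ≥ 3 months (≈90 days) ✓; rating 2 < 3 ✗ → not eligible.
Stock Option Plan — status full-time ✓; service 689 days ≥ 1 month (≈30 days) ✓; site Omaha ✓; rating 2 < 3 ✗ → not eligible.
AD&D Coverage — status full-time ✓; service 689 days ≥ 12 months (≈360 days) ✓; grade L6 ≥ L2 ✓; 40 hrs/wk ≥ 35 ✓; age 36 ≥ 18 ✓ → eligible.
Charitable Gift Match — status full-time ✗ (requires part-time, seasonal, or temporary) → not eligible.
401(k) Plan — status full-time ✗ (requires part-time) → not eligible.
Medical Plan — status full-time ✓ (not excluded); service 689 days < 2 years (≈730 days) ✗ → not eligible.
Annual Bonus Plan — status full-time ✓; service 689 days < 24 months (≈720 days) ✗ → not eligible.

AD&D Coverage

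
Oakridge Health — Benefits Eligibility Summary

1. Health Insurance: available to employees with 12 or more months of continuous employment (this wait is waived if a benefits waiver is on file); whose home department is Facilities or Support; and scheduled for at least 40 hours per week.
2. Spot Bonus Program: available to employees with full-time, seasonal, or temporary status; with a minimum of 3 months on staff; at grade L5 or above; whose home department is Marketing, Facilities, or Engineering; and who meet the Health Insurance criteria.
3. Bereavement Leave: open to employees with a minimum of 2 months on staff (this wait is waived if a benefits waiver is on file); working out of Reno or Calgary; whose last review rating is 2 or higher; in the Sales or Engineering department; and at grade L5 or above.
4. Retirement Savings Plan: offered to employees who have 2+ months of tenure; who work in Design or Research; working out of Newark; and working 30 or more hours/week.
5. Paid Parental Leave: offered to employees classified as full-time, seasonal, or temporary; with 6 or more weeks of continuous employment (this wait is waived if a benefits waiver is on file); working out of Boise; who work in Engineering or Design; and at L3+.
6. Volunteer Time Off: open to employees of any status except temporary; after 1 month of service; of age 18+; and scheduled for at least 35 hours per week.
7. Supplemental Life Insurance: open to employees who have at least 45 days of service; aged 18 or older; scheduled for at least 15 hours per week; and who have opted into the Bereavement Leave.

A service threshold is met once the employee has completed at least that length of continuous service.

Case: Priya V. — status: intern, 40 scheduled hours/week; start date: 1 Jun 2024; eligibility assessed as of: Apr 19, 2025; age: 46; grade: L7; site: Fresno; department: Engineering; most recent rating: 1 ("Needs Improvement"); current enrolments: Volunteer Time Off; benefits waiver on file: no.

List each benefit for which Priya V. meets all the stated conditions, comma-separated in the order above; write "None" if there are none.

Service from 1 Jun 2024 to Apr 19, 2025: 322 days.
Health Insurance — no waiver, service 322 days < 12 months (≈360 days) ✗ → not eligible.
Spot Bonus Program — status intern ✗ (requires full-time, seasonal, or temporary) → not eligible.
Bereavement Leave — no waiver, service 322 days ≥ 2 months (≈60 days) ✓; site Fresno ✗ (not Reno or Calgary) → not eligible.
Retirement Savings Plan — service 322 days ≥ 2 months (≈60 days) ✓; dept Engineering ✗ → not eligible.
Paid Parental Leave — status intern ✗ (requires full-time, seasonal, or temporary) → not eligible.
Volunteer Time Off — status intern ✓ (not excluded); service 322 days ≥ 1 month (≈30 days) ✓; age 46 ≥ 18 ✓; 40 hrs/wk ≥ 35 ✓ → eligible.
Supplemental Life Insurance — service 322 days ≥ 45 days ✓; age 46 ≥ 18 ✓; 40 hrs/wk ≥ 15 ✓; not enrolled in Bereavement Leave ✗ → not eligible.

Volunteer Time Off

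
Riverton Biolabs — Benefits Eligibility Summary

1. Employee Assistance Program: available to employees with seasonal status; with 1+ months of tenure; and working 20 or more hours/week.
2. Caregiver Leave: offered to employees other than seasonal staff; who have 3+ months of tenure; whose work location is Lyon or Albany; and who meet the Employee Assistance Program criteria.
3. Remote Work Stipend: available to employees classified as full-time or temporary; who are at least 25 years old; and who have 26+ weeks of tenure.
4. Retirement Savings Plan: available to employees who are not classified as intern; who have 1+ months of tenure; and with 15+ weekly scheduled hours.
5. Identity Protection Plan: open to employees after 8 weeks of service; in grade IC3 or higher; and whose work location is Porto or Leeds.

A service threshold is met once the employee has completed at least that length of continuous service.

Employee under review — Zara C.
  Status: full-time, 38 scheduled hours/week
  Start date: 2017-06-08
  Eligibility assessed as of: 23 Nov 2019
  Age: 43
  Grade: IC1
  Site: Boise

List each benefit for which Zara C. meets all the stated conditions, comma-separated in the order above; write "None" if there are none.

Service from 2017-06-08 to 23 Nov 2019: 898 days.
Employee Assistance Program — status full-time ✗ (requires seasonal) → not eligible.
Caregiver Leave — status full-time ✓ (not excluded); service 898 days ≥ 3 months (≈90 days) ✓; site Boise ✗ (not Lyon or Albany) → not eligible.
Remote Work Stipend — status full-time ✓; age 43 ≥ 25 ✓; service 898 days ≥ 26 weeks (≈182 days) ✓ → eligible.
Retirement Savings Plan — status full-time ✓ (not excluded); service 898 days ≥ 1 month (≈30 days) ✓; 38 hrs/wk ≥ 15 ✓ → eligible.
Identity Protection Plan — service 898 days ≥ 8 weeks (≈56 days) ✓; grade IC1 < IC3 ✗ → not eligible.

Remote Work Stipend, Retirement Savings Plan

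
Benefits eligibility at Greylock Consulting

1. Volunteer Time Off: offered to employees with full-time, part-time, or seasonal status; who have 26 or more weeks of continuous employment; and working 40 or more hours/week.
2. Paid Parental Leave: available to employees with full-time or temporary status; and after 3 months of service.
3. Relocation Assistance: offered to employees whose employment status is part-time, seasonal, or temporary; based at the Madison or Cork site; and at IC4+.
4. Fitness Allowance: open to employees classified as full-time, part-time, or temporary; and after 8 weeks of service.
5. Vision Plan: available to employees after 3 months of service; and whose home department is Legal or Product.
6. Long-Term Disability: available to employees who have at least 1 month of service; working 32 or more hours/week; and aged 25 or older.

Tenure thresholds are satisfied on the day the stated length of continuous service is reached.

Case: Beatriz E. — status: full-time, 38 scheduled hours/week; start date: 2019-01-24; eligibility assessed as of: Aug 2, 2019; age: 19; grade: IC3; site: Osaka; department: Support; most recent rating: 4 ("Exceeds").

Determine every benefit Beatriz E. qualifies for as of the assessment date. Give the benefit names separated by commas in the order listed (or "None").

Service from 2019-01-24 to Aug 2, 2019: 190 days.
Volunteer Time Off — status full-time ✓; service 190 days ≥ 26 weeks (≈182 days) ✓; 38 hrs/wk < 40 ✗ → not eligible.
Paid Parental Leave — status full-time ✓; service 190 days ≥ 3 months (≈90 days) ✓ → eligible.
Relocation Assistance — status full-time ✗ (requires part-time, seasonal, or temporary) → not eligible.
Fitness Allowance — status full-time ✓; service 190 days ≥ 8 weeks (≈56 days) ✓ → eligible.
Vision Plan — service 190 days ≥ 3 months (≈90 days) ✓; dept Support ✗ → not eligible.
Long-Term Disability — service 190 days ≥ 1 month (≈30 days) ✓; 38 hrs/wk ≥ 32 ✓; age 19 < 25 ✗ → not eligible.

Paid Parental Leave, Fitness Allowance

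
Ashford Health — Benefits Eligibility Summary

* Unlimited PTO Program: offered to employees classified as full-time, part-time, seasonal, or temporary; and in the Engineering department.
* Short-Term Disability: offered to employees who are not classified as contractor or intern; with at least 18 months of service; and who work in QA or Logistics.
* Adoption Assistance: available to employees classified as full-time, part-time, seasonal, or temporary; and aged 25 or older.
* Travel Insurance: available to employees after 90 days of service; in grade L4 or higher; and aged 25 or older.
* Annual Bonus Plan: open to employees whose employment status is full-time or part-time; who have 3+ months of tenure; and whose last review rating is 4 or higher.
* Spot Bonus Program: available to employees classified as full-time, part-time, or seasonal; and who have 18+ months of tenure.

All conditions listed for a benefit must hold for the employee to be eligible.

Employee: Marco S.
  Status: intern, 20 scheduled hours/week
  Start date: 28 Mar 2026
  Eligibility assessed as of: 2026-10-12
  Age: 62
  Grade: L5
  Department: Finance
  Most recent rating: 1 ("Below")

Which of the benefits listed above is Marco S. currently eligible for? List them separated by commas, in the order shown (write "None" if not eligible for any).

Service from 28 Mar 2026 to 2026-10-12: 198 days.
Unlimited PTO Program — status intern ✗ (requires full-time, part-time, seasonal, or temporary) → not eligible.
Short-Term Disability — status intern ✗ (excluded) → not eligible.
Adoption Assistance — status intern ✗ (requires full-time, part-time, seasonal, or temporary) → not eligible.
Travel Insurance — service 198 days ≥ 90 days ✓; grade L5 ≥ L4 ✓; age 62 ≥ 25 ✓ → eligible.
Annual Bonus Plan — status intern ✗ (requires full-time or part-time) → not eligible.
Spot Bonus Program — status intern ✗ (requires full-time, part-time, or seasonal) → not eligible.

Travel Insurance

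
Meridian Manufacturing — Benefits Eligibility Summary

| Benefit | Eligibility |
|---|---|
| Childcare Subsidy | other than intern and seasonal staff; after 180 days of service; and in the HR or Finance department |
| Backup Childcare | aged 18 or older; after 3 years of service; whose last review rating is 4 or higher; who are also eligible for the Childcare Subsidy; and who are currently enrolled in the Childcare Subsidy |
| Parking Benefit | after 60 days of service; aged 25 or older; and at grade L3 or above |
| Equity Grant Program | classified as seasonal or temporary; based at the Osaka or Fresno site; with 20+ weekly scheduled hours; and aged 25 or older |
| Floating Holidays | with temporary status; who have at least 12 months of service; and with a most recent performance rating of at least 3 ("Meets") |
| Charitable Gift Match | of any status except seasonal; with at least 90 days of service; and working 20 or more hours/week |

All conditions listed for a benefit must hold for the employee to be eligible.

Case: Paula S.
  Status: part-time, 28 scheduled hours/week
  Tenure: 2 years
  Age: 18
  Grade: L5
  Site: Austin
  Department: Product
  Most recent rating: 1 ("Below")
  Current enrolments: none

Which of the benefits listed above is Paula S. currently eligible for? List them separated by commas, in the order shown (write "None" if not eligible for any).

Childcare Subsidy — status part-time ✓ (not excluded); service 2 years ≥ 180 days ✓; dept Product ✗ → not eligible.
Backup Childcare — age 18 ≥ 18 ✓; service 2 years < 3 years ✗ → not eligible.
Parking Benefit — service 2 years ≥ 60 days ✓; age 18 < 25 ✗ → not eligible.
Equity Grant Program — status part-time ✗ (requires seasonal or temporary) → not eligible.
Floating Holidays — status part-time ✗ (requires temporary) → not eligible.
Charitable Gift Match — status part-time ✓ (not excluded); service 2 years ≥ 90 days ✓; 28 hrs/wk ≥ 20 ✓ → eligible.

Charitable Gift Match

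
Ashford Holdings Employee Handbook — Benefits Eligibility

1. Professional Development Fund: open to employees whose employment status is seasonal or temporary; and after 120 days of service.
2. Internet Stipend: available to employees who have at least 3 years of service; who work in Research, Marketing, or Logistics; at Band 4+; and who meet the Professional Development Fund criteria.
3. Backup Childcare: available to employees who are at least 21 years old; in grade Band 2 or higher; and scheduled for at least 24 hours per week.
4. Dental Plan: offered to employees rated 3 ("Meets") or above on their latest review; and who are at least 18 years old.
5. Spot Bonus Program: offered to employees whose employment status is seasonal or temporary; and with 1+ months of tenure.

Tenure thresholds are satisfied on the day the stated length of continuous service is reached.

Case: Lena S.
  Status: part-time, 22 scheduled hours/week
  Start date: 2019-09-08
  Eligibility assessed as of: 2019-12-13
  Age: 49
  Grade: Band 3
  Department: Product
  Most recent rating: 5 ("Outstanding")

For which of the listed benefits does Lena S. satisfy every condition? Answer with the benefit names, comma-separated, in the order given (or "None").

Service from 2019-09-08 to 2019-12-13: 96 days.
Professional Development Fund — status part-time ✗ (requires seasonal or temporary) → not eligible.
Internet Stipend — service 96 days < 3 years (≈1095 days) ✗ → not eligible.
Backup Childcare — age 49 ≥ 21 ✓; grade Band 3 ≥ Band 2 ✓; 22 hrs/wk < 24 ✗ → not eligible.
Dental Plan — rating 5 ≥ 3 ✓; age 49 ≥ 18 ✓ → eligible.
Spot Bonus Program — status part-time ✗ (requires seasonal or temporary) → not eligible.

Dental Plan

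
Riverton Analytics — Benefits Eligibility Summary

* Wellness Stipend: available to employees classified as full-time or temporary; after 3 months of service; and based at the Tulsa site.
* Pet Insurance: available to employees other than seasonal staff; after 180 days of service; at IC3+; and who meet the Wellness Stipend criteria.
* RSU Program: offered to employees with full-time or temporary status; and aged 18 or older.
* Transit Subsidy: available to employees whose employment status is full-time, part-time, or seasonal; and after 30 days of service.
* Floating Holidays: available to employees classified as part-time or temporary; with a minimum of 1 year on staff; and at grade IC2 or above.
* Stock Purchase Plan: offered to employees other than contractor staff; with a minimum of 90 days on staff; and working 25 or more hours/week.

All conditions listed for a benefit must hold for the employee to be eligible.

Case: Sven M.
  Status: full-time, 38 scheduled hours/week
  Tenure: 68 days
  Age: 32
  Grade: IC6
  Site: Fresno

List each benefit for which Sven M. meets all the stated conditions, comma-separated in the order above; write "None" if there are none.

Wellness Stipend — status full-time ✓; service 68 days < 3 months (≈90 days) ✗ → not eligible.
Pet Insurance — status full-time ✓ (not excluded); service 68 days < 180 days ✗ → not eligible.
RSU Program — status full-time ✓; age 32 ≥ 18 ✓ → eligible.
Transit Subsidy — status full-time ✓; service 68 days ≥ 30 days ✓ → eligible.
Floating Holidays — status full-time ✗ (requires part-time or temporary) → not eligible.
Stock Purchase Plan — status full-time ✓ (not excluded); service 68 days < 90 days ✗ → not eligible.

RSU Program, Transit Subsidy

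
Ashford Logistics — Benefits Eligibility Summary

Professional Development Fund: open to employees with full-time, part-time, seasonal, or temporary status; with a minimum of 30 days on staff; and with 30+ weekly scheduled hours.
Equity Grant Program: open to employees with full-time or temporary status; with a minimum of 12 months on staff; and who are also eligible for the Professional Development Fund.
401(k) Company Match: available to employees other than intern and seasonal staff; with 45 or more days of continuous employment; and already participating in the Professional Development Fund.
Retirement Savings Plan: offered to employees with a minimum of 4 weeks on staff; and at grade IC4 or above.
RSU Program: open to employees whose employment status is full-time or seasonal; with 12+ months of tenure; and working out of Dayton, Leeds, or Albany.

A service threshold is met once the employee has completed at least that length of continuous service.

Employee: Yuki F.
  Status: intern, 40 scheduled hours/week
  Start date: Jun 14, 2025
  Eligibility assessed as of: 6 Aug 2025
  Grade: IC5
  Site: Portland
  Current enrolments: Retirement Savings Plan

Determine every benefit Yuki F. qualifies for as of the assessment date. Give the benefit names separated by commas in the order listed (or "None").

Retirement Savings Plan

Service from Jun 14, 2025 to 6 Aug 2025: 53 days.
Professional Development Fund — status intern ✗ (requires full-time, part-time, seasonal, or temporary) → not eligible.
Equity Grant Program — status intern ✗ (requires full-time or temporary) → not eligible.
401(k) Company Match — status intern ✗ (excluded) → not eligible.
Retirement Savings Plan — service 53 days ≥ 4 weeks (≈28 days) ✓; grade IC5 ≥ IC4 ✓ → eligible.
RSU Program — status intern ✗ (requires full-time or seasonal) → not eligible.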